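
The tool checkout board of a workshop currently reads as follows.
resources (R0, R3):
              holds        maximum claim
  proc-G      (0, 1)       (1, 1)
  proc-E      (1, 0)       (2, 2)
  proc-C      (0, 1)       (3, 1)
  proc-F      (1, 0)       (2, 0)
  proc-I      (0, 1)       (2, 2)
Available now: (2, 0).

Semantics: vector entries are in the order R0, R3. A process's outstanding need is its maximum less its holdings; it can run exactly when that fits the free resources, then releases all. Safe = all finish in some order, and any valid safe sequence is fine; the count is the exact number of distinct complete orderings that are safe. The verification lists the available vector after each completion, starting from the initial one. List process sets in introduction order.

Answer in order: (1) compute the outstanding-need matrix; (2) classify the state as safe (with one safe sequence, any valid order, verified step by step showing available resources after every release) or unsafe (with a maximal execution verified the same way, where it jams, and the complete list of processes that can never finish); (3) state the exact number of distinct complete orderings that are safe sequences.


(1) Remaining need (order R0, R3):
  proc-G: (1, 0)
  proc-E: (1, 2)
  proc-C: (3, 0)
  proc-F: (1, 0)
  proc-I: (2, 1)
(2) SAFE, for example via the order proc-G, proc-I, proc-E, proc-C, proc-F.
Key observation: proc-I is the earliest step where a requested resource binds exactly: need (2, 1), pool (2, 1) at its turn.
Check, step by step:
  pool = (2, 0)
  proc-G: need (1, 0) fits (2, 0); releases (0, 1), pool now (2, 1)
  proc-I: need (2, 1) fits (2, 1); releases (0, 1), pool now (2, 2)
  proc-E: need (1, 2) fits (2, 2); releases (1, 0), pool now (3, 2)
  proc-C: need (3, 0) fits (3, 2); releases (0, 1), pool now (3, 3)
  proc-F: need (1, 0) fits (3, 3); releases (1, 0), pool now (4, 3)
(3) Precisely 16 of the possible complete orderings are safe sequences.


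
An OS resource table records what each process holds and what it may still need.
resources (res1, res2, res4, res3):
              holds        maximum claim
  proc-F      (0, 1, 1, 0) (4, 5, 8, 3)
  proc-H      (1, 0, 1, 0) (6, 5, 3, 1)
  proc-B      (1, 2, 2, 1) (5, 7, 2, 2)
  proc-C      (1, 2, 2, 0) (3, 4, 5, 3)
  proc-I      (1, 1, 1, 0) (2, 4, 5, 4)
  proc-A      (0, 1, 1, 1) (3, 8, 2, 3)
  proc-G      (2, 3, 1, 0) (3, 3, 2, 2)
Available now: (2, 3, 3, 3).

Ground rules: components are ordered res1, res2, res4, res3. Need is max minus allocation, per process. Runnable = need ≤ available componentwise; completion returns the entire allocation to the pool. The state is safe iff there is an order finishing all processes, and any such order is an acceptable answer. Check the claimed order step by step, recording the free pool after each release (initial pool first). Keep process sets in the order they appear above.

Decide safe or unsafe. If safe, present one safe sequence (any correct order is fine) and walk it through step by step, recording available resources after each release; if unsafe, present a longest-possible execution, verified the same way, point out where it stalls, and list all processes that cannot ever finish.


The state is SAFE; one workable sequence: proc-G, proc-B, proc-C, proc-H, proc-I, proc-F, proc-A.
Key observation: at proc-B the run first touches a limit — (4, 5, 0, 1) against (4, 6, 4, 3), exact on a resource it actually requests.
Walking it through:
  pool = (2, 3, 3, 3)
  proc-G needs (1, 0, 1, 2) <= (2, 3, 3, 3) -> finishes; pool += (2, 3, 1, 0) = (4, 6, 4, 3)
  proc-B needs (4, 5, 0, 1) <= (4, 6, 4, 3) -> finishes; pool += (1, 2, 2, 1) = (5, 8, 6, 4)
  proc-C needs (2, 2, 3, 3) <= (5, 8, 6, 4) -> finishes; pool += (1, 2, 2, 0) = (6, 10, 8, 4)
  proc-H needs (5, 5, 2, 1) <= (6, 10, 8, 4) -> finishes; pool += (1, 0, 1, 0) = (7, 10, 9, 4)
  proc-I needs (1, 3, 4, 4) <= (7, 10, 9, 4) -> finishes; pool += (1, 1, 1, 0) = (8, 11, 10, 4)
  proc-F needs (4, 4, 7, 3) <= (8, 11, 10, 4) -> finishes; pool += (0, 1, 1, 0) = (8, 12, 11, 4)
  proc-A needs (3, 7, 1, 2) <= (8, 12, 11, 4) -> finishes; pool += (0, 1, 1, 1) = (8, 13, 12, 5)


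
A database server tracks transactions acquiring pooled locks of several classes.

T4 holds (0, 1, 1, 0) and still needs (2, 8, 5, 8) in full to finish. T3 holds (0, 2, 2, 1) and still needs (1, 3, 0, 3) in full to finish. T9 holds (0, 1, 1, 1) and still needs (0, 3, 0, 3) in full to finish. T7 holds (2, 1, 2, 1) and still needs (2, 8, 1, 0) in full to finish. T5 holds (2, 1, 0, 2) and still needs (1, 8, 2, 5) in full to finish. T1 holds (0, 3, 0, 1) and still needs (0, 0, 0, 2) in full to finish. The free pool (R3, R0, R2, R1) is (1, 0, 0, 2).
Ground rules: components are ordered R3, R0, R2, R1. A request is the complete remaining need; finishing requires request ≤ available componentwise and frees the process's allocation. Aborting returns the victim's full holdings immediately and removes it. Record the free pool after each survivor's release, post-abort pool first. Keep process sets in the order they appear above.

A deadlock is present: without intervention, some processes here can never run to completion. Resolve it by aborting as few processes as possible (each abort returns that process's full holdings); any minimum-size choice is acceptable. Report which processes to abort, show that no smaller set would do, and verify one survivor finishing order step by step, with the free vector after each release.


Abort T4 and T7.
Key observation: T5 was stuck for good until T4 and T7 gave back (2, 2, 3, 1); in the order shown it finishes at step 4.
Minimality, checking each single-abort alternative: T4 alone leaves T7 blocked (short on R3 and R0); T3 alone leaves T4 blocked (short on R3, R0, R2 and R1); T9 alone leaves T4 blocked (short on R3, R0, R2 and R1); T7 alone leaves T4 blocked (short on R0 and R1); T5 alone leaves T4 blocked (short on R0, R2 and R1); T1 alone leaves T4 blocked (short on R3, R0, R2 and R1).
Survivors finish in the order: T1, T9, T3, T5. Step-by-step check (pool after the aborts first):
  pool = (3, 2, 3, 3)
  run T1 (needs (0, 0, 0, 2), free (3, 2, 3, 3)); after release of (0, 3, 0, 1) the pool is (3, 5, 3, 4)
  run T9 (needs (0, 3, 0, 3), free (3, 5, 3, 4)); after release of (0, 1, 1, 1) the pool is (3, 6, 4, 5)
  run T3 (needs (1, 3, 0, 3), free (3, 6, 4, 5)); after release of (0, 2, 2, 1) the pool is (3, 8, 6, 6)
  run T5 (needs (1, 8, 2, 5), free (3, 8, 6, 6)); after release of (2, 1, 0, 2) the pool is (5, 9, 6, 8)


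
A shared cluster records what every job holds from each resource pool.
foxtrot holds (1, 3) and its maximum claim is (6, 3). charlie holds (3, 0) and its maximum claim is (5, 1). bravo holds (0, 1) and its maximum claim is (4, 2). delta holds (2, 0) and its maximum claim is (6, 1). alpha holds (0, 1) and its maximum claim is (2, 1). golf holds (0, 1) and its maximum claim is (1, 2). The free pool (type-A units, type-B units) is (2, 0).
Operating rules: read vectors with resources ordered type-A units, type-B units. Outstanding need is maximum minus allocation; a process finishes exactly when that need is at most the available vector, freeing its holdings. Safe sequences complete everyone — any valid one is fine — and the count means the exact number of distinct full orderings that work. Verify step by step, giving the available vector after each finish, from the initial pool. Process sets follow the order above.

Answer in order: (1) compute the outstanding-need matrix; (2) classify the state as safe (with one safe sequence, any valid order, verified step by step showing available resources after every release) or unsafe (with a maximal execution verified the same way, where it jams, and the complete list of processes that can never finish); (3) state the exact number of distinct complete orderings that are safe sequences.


(1) Remaining need (order type-A units, type-B units):
  foxtrot: (5, 0)
  charlie: (2, 1)
  bravo: (4, 1)
  delta: (4, 1)
  alpha: (2, 0)
  golf: (1, 1)
(2) SAFE, for example via the order alpha, charlie, delta, bravo, golf, foxtrot.
Key observation: reading the order forward, alpha is the first process whose need (2, 0) meets the free pool (2, 0) exactly on a resource it requests.
Check, step by step:
  pool = (2, 0)
  alpha needs (2, 0) <= (2, 0) -> finishes; pool += (0, 1) = (2, 1)
  charlie needs (2, 1) <= (2, 1) -> finishes; pool += (3, 0) = (5, 1)
  delta needs (4, 1) <= (5, 1) -> finishes; pool += (2, 0) = (7, 1)
  bravo needs (4, 1) <= (7, 1) -> finishes; pool += (0, 1) = (7, 2)
  golf needs (1, 1) <= (7, 2) -> finishes; pool += (0, 1) = (7, 3)
  foxtrot needs (5, 0) <= (7, 3) -> finishes; pool += (1, 3) = (8, 6)
(3) Precisely 30 of the possible complete orderings are safe sequences.


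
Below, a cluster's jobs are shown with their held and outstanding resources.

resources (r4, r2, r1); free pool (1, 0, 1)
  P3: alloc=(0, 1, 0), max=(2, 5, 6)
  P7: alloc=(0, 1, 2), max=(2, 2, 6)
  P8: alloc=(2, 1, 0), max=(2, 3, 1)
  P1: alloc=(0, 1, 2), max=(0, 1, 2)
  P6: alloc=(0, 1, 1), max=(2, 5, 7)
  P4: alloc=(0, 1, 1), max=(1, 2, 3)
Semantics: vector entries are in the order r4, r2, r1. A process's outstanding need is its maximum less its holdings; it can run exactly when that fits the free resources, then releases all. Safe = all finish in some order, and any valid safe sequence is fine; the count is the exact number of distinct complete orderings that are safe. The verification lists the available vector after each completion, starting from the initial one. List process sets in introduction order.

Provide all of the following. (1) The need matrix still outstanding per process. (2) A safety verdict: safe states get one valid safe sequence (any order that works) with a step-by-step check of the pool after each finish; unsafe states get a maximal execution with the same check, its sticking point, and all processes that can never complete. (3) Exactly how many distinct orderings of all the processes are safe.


(1) Need matrix, components ordered r4, r2, r1:
  P3: (2, 4, 6)
  P7: (2, 1, 4)
  P8: (0, 2, 1)
  P1: (0, 0, 0)
  P6: (2, 4, 6)
  P4: (1, 1, 2)
(2) The state is SAFE; one workable sequence: P1, P4, P8, P7, P6, P3.
Key observation: the order's first zero-slack moment is P4 ((1, 1, 2) needed, (1, 1, 3) free — a requested resource with nothing to spare).
Check, step by step:
  pool = (1, 0, 1)
  P1: need (0, 0, 0) fits (1, 0, 1); releases (0, 1, 2), pool now (1, 1, 3)
  P4: need (1, 1, 2) fits (1, 1, 3); releases (0, 1, 1), pool now (1, 2, 4)
  P8: need (0, 2, 1) fits (1, 2, 4); releases (2, 1, 0), pool now (3, 3, 4)
  P7: need (2, 1, 4) fits (3, 3, 4); releases (0, 1, 2), pool now (3, 4, 6)
  P6: need (2, 4, 6) fits (3, 4, 6); releases (0, 1, 1), pool now (3, 5, 7)
  P3: need (2, 4, 6) fits (3, 5, 7); releases (0, 1, 0), pool now (3, 6, 7)
(3) Precisely 2 of the possible complete orderings are safe sequences.


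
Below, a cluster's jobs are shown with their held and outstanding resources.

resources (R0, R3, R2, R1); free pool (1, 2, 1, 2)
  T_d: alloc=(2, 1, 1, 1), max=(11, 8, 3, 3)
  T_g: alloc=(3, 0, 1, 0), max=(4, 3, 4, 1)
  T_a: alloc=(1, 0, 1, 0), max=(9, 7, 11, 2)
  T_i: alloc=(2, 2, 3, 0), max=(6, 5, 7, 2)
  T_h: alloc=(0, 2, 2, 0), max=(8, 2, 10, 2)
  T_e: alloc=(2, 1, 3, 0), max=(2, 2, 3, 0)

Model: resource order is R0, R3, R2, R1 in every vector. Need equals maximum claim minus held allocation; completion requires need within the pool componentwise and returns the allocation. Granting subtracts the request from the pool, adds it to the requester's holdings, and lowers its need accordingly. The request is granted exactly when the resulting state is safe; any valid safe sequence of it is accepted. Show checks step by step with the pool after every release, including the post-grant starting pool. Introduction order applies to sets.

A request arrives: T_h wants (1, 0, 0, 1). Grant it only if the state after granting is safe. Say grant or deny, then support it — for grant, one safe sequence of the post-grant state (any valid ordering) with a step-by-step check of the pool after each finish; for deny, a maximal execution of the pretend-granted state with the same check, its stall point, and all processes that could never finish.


DENY — the pretend-granted state is unsafe.
Key observation: after T_e, T_g the pool peaks at (5, 3, 5, 1), and each blocked process is short somewhere: T_d on R0, R3, R1; T_a on R0, R3, R2, R1; T_i on R1; T_h on R0, R2.
On the post-grant state, T_e, T_g is a maximal run — nothing extends it. Verifying each step:
  pool = (0, 2, 1, 1)
  T_e needs (0, 1, 0, 0) <= (0, 2, 1, 1) -> finishes; pool += (2, 1, 3, 0) = (2, 3, 4, 1)
  T_g needs (1, 3, 3, 1) <= (2, 3, 4, 1) -> finishes; pool += (3, 0, 1, 0) = (5, 3, 5, 1)
  T_d still needs (9, 7, 2, 2) but only (5, 3, 5, 1) is free — short on R0, R3 and R1
  T_a still needs (8, 7, 10, 2) but only (5, 3, 5, 1) is free — short on R0, R3, R2 and R1
  T_i still needs (4, 3, 4, 2) but only (5, 3, 5, 1) is free — short on R1
  T_h still needs (7, 0, 8, 1) but only (5, 3, 5, 1) is free — short on R0 and R2
Post-grant, the permanently blocked set is T_d, T_a, T_i and T_h.


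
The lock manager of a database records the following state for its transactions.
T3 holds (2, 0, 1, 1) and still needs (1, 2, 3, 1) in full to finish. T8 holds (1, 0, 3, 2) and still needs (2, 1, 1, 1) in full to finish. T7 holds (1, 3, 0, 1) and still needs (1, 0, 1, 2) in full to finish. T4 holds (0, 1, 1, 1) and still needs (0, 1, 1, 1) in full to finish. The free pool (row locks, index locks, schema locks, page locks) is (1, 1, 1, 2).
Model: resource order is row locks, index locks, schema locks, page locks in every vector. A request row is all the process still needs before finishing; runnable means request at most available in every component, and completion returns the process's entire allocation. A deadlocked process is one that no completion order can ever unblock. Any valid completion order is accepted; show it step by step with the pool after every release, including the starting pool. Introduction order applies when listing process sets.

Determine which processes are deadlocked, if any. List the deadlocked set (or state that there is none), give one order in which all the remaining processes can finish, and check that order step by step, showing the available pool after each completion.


No process is deadlocked.
Key observation: beginning at T7, releases accumulate fast enough that every process eventually fits.
The rest can finish in the order T7, T8, T4, T3. Check, step by step:
  pool = (1, 1, 1, 2)
  T7 needs (1, 0, 1, 2) <= (1, 1, 1, 2) -> finishes; pool += (1, 3, 0, 1) = (2, 4, 1, 3)
  T8 needs (2, 1, 1, 1) <= (2, 4, 1, 3) -> finishes; pool += (1, 0, 3, 2) = (3, 4, 4, 5)
  T4 needs (0, 1, 1, 1) <= (3, 4, 4, 5) -> finishes; pool += (0, 1, 1, 1) = (3, 5, 5, 6)
  T3 needs (1, 2, 3, 1) <= (3, 5, 5, 6) -> finishes; pool += (2, 0, 1, 1) = (5, 5, 6, 7)


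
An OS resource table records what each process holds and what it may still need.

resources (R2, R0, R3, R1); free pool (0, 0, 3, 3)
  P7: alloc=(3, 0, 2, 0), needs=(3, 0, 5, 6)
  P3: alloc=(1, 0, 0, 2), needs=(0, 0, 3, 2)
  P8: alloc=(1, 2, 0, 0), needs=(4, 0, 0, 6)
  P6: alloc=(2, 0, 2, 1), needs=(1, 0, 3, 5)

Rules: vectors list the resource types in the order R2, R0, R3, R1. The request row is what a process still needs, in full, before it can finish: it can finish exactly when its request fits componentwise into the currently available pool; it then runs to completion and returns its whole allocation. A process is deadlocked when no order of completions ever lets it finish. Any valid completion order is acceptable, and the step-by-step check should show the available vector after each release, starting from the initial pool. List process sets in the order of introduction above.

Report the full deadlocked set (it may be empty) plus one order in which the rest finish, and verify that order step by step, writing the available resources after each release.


Nothing here is deadlocked.
Key observation: no deadlock: P3 fits now, and the freed resources carry the rest through.
A valid finishing order for the others: P3, P6, P7, P8. Walking it through:
  pool = (0, 0, 3, 3)
  P3 needs (0, 0, 3, 2) <= (0, 0, 3, 3) -> finishes; pool += (1, 0, 0, 2) = (1, 0, 3, 5)
  P6 needs (1, 0, 3, 5) <= (1, 0, 3, 5) -> finishes; pool += (2, 0, 2, 1) = (3, 0, 5, 6)
  P7 needs (3, 0, 5, 6) <= (3, 0, 5, 6) -> finishes; pool += (3, 0, 2, 0) = (6, 0, 7, 6)
  P8 needs (4, 0, 0, 6) <= (6, 0, 7, 6) -> finishes; pool += (1, 2, 0, 0) = (7, 2, 7, 6)


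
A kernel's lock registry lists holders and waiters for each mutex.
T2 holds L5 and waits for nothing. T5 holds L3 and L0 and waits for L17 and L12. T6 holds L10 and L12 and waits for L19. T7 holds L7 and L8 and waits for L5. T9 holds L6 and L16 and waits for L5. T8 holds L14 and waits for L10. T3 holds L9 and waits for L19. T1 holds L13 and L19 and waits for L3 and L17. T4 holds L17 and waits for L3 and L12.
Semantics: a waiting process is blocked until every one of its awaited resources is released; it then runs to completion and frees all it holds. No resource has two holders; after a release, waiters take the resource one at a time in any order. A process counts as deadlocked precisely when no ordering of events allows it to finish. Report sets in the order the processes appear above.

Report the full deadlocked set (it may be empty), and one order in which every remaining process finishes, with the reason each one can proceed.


The deadlocked set is T5, T6, T8, T3, T1 and T4.
Key observation: the knot is the closed ring of waits T5 -> T6 -> T1 -> T5; T4 is caught in further circular waits and T8 and T3 wait into the deadlock from upstream.
One completion order for the rest: T2, T9, T7.
Check, step by step:
  run T2 (it waits on nothing); releases L5
  run T9 (all its waits — L5 — are resolved); releases L6 and L16
  run T7 (all its waits — L5 — are resolved); releases L7 and L8


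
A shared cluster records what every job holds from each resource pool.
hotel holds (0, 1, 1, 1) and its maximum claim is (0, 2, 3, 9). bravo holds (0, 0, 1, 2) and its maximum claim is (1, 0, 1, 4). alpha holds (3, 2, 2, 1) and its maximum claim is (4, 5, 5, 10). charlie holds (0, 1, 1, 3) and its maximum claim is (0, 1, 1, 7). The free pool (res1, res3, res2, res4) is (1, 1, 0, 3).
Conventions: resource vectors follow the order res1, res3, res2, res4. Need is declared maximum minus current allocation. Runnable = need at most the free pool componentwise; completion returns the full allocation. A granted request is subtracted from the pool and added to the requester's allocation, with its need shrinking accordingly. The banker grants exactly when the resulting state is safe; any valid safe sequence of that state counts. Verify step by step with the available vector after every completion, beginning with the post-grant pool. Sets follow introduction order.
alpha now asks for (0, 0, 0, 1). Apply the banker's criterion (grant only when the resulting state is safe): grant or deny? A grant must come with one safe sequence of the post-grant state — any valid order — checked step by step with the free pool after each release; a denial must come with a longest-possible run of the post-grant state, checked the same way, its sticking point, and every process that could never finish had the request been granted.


DENY. Granting would leave the state unsafe.
Key observation: even finishing bravo, charlie leaves just (1, 2, 2, 7) free — too little res4 for any of the remaining processes.
Pretend the grant happened; the run bravo, charlie goes as far as possible. Walking it through:
  pool = (1, 1, 0, 2)
  bravo needs (1, 0, 0, 2) <= (1, 1, 0, 2) -> finishes; pool += (0, 0, 1, 2) = (1, 1, 1, 4)
  charlie needs (0, 0, 0, 4) <= (1, 1, 1, 4) -> finishes; pool += (0, 1, 1, 3) = (1, 2, 2, 7)
  hotel cannot run: need (0, 1, 2, 8) vs free (1, 2, 2, 7) (insufficient res4)
  alpha cannot run: need (1, 3, 3, 8) vs free (1, 2, 2, 7) (insufficient res3, res2 and res4)
Had the request been granted, hotel and alpha could never finish.


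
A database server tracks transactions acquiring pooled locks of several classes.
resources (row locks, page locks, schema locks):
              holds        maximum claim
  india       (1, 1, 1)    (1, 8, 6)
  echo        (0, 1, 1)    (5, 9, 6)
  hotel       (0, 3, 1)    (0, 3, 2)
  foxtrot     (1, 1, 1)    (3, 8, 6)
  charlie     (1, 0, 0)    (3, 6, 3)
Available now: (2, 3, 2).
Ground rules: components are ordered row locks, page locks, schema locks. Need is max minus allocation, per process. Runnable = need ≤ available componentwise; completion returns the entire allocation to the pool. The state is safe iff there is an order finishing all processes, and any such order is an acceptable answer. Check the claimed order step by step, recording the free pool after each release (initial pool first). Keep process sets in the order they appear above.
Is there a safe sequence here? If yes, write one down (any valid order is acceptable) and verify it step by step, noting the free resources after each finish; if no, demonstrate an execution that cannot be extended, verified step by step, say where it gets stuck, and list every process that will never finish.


UNSAFE — no complete ordering exists.
Key observation: even finishing hotel, charlie leaves just (3, 6, 3) free — too little page locks for any of the remaining processes.
Going as far as possible: hotel, charlie; after that, nothing fits. Check, step by step:
  pool = (2, 3, 2)
  run hotel (needs (0, 0, 1), free (2, 3, 2)); after release of (0, 3, 1) the pool is (2, 6, 3)
  run charlie (needs (2, 6, 3), free (2, 6, 3)); after release of (1, 0, 0) the pool is (3, 6, 3)
  blocked: india wants (0, 7, 5), pool (3, 6, 3) — not enough page locks and schema locks
  blocked: echo wants (5, 8, 5), pool (3, 6, 3) — not enough row locks, page locks and schema locks
  blocked: foxtrot wants (2, 7, 5), pool (3, 6, 3) — not enough page locks and schema locks
Permanently blocked: india, echo and foxtrot.


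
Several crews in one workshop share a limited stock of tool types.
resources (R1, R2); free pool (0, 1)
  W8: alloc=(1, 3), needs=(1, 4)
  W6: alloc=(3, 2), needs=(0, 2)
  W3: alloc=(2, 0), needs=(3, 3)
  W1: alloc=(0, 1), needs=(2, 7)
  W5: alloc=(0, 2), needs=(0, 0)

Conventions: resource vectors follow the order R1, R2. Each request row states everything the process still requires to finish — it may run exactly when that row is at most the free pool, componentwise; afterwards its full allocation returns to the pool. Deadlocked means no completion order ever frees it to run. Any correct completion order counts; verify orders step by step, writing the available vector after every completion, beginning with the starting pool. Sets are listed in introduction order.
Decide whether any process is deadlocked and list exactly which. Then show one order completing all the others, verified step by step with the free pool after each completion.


Nothing here is deadlocked.
Key observation: starting with W5, each completion frees enough for the next — no one is permanently blocked.
The rest can finish in the order W5, W6, W8, W3, W1. Verifying each step:
  pool = (0, 1)
  run W5 (needs (0, 0), free (0, 1)); after release of (0, 2) the pool is (0, 3)
  run W6 (needs (0, 2), free (0, 3)); after release of (3, 2) the pool is (3, 5)
  run W8 (needs (1, 4), free (3, 5)); after release of (1, 3) the pool is (4, 8)
  run W3 (needs (3, 3), free (4, 8)); after release of (2, 0) the pool is (6, 8)
  run W1 (needs (2, 7), free (6, 8)); after release of (0, 1) the pool is (6, 9)


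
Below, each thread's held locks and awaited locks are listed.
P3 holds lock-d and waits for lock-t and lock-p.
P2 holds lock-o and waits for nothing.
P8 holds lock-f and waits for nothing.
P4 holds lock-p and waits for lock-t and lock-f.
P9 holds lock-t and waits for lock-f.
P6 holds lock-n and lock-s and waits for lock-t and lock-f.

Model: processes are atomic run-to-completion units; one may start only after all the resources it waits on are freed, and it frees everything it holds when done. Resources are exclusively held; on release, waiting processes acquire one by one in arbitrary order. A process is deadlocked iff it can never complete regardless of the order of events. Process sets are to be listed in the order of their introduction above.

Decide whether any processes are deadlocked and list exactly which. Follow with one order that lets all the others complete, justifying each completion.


Nothing here is deadlocked.
Key observation: the wait graph is acyclic; completion cascades from the unblocked processes through everyone else.
A valid finishing order for the others: P8, P2, P9, P4, P3, P6.
Verifying each step:
  run P8 (it waits on nothing); releases lock-f
  run P2 (it waits on nothing); releases lock-o
  run P9 (all its waits — lock-f — are resolved); releases lock-t
  run P4 (all its waits — lock-t and lock-f — are resolved); releases lock-p
  run P3 (all its waits — lock-t and lock-p — are resolved); releases lock-d
  run P6 (all its waits — lock-t and lock-f — are resolved); releases lock-n and lock-s


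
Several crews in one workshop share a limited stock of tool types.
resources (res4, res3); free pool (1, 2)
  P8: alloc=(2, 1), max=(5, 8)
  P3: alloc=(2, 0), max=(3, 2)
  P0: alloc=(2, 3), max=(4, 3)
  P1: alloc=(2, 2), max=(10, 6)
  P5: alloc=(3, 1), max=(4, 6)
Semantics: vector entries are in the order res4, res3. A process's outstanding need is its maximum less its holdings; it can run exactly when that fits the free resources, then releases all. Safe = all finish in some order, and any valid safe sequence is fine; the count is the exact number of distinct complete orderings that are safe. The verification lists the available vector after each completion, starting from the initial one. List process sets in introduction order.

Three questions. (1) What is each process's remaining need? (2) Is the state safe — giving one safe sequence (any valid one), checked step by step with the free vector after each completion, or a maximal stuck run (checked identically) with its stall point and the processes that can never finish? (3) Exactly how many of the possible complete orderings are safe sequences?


(1) Need matrix, components ordered res4, res3:
  P8: (3, 7)
  P3: (1, 2)
  P0: (2, 0)
  P1: (8, 4)
  P5: (1, 5)
(2) SAFE. One safe sequence: P3, P0, P5, P1, P8.
Key observation: reading the order forward, P3 is the first process whose need (1, 2) meets the free pool (1, 2) exactly on a resource it requests.
Walking it through:
  pool = (1, 2)
  run P3 (needs (1, 2), free (1, 2)); after release of (2, 0) the pool is (3, 2)
  run P0 (needs (2, 0), free (3, 2)); after release of (2, 3) the pool is (5, 5)
  run P5 (needs (1, 5), free (5, 5)); after release of (3, 1) the pool is (8, 6)
  run P1 (needs (8, 4), free (8, 6)); after release of (2, 2) the pool is (10, 8)
  run P8 (needs (3, 7), free (10, 8)); after release of (2, 1) the pool is (12, 9)
(3) Precisely 1 of the possible complete orderings is a safe sequence.


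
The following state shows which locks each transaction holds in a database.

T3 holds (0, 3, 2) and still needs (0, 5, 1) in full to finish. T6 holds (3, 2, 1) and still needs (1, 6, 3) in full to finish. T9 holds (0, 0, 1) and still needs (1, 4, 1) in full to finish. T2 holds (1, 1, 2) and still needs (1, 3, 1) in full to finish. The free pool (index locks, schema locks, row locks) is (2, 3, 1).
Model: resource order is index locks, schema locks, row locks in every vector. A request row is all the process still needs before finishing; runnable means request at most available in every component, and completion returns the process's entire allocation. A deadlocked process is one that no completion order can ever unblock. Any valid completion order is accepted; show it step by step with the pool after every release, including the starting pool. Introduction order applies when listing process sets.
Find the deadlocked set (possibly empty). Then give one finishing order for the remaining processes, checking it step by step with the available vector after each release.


The deadlocked set is T3 and T6.
Key observation: after T2, T9 complete, (3, 4, 4) is the best the pool ever gets, yet each leftover process wants more schema locks.
One completion order for the rest: T2, T9. Step-by-step check:
  pool = (2, 3, 1)
  run T2 (needs (1, 3, 1), free (2, 3, 1)); after release of (1, 1, 2) the pool is (3, 4, 3)
  run T9 (needs (1, 4, 1), free (3, 4, 3)); after release of (0, 0, 1) the pool is (3, 4, 4)
The blocked processes can never fit:
  blocked: T3 wants (0, 5, 1), pool (3, 4, 4) — not enough schema locks
  blocked: T6 wants (1, 6, 3), pool (3, 4, 4) — not enough schema locks


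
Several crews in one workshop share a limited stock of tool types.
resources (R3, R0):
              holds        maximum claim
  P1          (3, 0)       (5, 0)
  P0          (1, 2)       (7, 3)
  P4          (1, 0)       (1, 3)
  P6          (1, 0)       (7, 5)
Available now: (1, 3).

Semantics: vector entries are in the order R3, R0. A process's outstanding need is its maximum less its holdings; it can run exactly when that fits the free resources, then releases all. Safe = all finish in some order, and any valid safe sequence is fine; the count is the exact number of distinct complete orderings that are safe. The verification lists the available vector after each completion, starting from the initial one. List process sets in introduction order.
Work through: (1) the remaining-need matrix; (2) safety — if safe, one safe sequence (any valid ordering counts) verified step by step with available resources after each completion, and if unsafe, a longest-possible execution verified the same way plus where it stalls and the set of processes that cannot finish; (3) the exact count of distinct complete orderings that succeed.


(1) Need matrix, components ordered R3, R0:
  P1: (2, 0)
  P0: (6, 1)
  P4: (0, 3)
  P6: (6, 5)
(2) UNSAFE.
Key observation: even finishing P4, P1 leaves just (5, 3) free — too little R3 for any of the remaining processes.
Going as far as possible: P4, P1; after that, nothing fits. Step-by-step check:
  pool = (1, 3)
  P4: need (0, 3) fits (1, 3); releases (1, 0), pool now (2, 3)
  P1: need (2, 0) fits (2, 3); releases (3, 0), pool now (5, 3)
  P0 still needs (6, 1) but only (5, 3) is free — short on R3
  P6 still needs (6, 5) but only (5, 3) is free — short on R3 and R0
Processes that can never finish: P0 and P6.
(3) Precisely 0 of the possible complete orderings are safe sequences.


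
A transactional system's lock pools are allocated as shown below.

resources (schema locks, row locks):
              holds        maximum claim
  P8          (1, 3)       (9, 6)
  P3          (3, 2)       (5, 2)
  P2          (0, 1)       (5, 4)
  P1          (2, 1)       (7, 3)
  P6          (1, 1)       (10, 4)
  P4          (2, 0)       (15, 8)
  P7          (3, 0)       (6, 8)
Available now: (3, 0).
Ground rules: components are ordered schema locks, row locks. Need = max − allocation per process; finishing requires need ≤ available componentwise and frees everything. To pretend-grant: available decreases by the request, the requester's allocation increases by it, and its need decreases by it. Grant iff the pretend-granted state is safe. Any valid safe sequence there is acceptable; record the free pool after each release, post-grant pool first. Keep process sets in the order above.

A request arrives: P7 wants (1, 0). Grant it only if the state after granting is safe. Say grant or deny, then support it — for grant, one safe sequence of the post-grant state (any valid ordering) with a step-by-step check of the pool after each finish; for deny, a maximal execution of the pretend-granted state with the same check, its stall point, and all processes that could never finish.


DENY. Granting would leave the state unsafe.
Key observation: after P3, P1, P2 the pool peaks at (7, 4), and each blocked process is short somewhere: P8 on schema locks; P6 on schema locks; P4 on schema locks, row locks; P7 on row locks.
On the post-grant state, P3, P1, P2 is a maximal run — nothing extends it. Check, step by step:
  pool = (2, 0)
  run P3 (needs (2, 0), free (2, 0)); after release of (3, 2) the pool is (5, 2)
  run P1 (needs (5, 2), free (5, 2)); after release of (2, 1) the pool is (7, 3)
  run P2 (needs (5, 3), free (7, 3)); after release of (0, 1) the pool is (7, 4)
  P8 still needs (8, 3) but only (7, 4) is free — short on schema locks
  P6 still needs (9, 3) but only (7, 4) is free — short on schema locks
  P4 still needs (13, 8) but only (7, 4) is free — short on schema locks and row locks
  P7 still needs (2, 8) but only (7, 4) is free — short on row locks
Post-grant, the permanently blocked set is P8, P6, P4 and P7.


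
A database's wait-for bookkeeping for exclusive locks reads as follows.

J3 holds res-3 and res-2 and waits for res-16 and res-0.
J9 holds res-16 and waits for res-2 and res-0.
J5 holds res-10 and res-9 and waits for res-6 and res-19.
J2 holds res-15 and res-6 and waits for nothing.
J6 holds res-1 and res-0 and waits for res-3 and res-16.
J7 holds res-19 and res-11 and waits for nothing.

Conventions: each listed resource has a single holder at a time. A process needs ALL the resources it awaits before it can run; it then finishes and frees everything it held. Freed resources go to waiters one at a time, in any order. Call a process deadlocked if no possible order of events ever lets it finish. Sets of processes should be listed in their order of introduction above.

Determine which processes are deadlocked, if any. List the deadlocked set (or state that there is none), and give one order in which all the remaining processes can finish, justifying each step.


The deadlocked set is J3, J9 and J6.
Key observation: the knot is the closed ring of waits J3 -> J9 -> J3; J6 is caught in further circular waits.
One completion order for the rest: J2, J7, J5.
Walking it through:
  run J2 (it waits on nothing); releases res-15 and res-6
  run J7 (it waits on nothing); releases res-19 and res-11
  run J5 (all its waits — res-6 and res-19 — are resolved); releases res-10 and res-9


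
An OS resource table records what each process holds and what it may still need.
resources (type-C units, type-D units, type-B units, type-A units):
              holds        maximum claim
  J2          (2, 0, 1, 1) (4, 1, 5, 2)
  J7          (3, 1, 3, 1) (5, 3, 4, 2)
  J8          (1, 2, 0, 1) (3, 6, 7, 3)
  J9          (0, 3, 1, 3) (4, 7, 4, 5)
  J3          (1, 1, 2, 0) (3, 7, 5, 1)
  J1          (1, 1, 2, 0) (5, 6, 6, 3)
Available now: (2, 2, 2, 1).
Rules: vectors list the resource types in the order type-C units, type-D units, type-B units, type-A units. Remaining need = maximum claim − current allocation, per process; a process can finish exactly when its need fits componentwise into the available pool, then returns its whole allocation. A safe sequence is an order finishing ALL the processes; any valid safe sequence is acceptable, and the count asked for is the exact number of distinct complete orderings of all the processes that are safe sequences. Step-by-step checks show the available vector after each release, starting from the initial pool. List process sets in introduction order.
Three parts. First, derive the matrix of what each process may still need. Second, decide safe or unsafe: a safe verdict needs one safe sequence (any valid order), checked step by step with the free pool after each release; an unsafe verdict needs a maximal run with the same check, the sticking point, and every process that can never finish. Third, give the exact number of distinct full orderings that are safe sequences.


(1) Need matrix, components ordered type-C units, type-D units, type-B units, type-A units:
  J2: (2, 1, 4, 1)
  J7: (2, 2, 1, 1)
  J8: (2, 4, 7, 2)
  J9: (4, 4, 3, 2)
  J3: (2, 6, 3, 1)
  J1: (4, 5, 4, 3)
(2) UNSAFE — no complete ordering exists.
Key observation: type-D units is the bottleneck — with J7, J2 done the pool holds (7, 3, 6, 3), short of every remaining need.
A maximal execution: J7, J2 — then nothing else fits. Verifying each step:
  pool = (2, 2, 2, 1)
  J7: need (2, 2, 1, 1) fits (2, 2, 2, 1); releases (3, 1, 3, 1), pool now (5, 3, 5, 2)
  J2: need (2, 1, 4, 1) fits (5, 3, 5, 2); releases (2, 0, 1, 1), pool now (7, 3, 6, 3)
  J8 still needs (2, 4, 7, 2) but only (7, 3, 6, 3) is free — short on type-D units and type-B units
  J9 still needs (4, 4, 3, 2) but only (7, 3, 6, 3) is free — short on type-D units
  J3 still needs (2, 6, 3, 1) but only (7, 3, 6, 3) is free — short on type-D units
  J1 still needs (4, 5, 4, 3) but only (7, 3, 6, 3) is free — short on type-D units
Never able to finish: J8, J9, J3 and J1.
(3) Precisely 0 of the possible complete orderings are safe sequences.


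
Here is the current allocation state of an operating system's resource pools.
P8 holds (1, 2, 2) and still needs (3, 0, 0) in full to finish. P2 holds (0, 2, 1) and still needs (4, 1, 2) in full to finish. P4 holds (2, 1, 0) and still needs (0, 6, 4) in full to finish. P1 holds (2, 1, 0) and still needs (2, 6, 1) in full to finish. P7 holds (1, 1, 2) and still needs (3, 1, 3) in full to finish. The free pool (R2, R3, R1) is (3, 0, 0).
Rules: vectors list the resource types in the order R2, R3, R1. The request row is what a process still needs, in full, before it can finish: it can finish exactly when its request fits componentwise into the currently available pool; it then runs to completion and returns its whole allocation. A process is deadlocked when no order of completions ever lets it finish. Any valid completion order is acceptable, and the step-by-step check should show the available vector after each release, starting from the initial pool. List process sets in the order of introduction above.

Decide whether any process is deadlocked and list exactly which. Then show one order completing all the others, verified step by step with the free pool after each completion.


Deadlocked: P4 and P1.
Key observation: even finishing P8, P2, P7 leaves just (5, 5, 5) free — too little R3 for any of the remaining processes.
One completion order for the rest: P8, P2, P7. Walking it through:
  pool = (3, 0, 0)
  P8: need (3, 0, 0) fits (3, 0, 0); releases (1, 2, 2), pool now (4, 2, 2)
  P2: need (4, 1, 2) fits (4, 2, 2); releases (0, 2, 1), pool now (4, 4, 3)
  P7: need (3, 1, 3) fits (4, 4, 3); releases (1, 1, 2), pool now (5, 5, 5)
None of the blocked processes ever fits:
  P4 cannot run: need (0, 6, 4) vs free (5, 5, 5) (insufficient R3)
  P1 cannot run: need (2, 6, 1) vs free (5, 5, 5) (insufficient R3)


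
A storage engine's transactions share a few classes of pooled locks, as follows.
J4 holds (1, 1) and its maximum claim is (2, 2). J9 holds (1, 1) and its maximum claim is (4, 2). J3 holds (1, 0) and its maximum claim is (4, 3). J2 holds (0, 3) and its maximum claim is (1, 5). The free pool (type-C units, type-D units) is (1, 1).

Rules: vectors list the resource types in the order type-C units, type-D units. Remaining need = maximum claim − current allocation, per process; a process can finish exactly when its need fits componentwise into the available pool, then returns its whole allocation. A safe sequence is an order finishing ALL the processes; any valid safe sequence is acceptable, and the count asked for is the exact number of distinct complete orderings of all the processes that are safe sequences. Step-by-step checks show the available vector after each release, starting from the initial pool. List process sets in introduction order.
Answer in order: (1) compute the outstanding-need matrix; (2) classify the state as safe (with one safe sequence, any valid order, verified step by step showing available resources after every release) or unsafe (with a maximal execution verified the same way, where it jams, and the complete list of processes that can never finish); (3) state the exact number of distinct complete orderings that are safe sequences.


(1) Outstanding need per process (order type-C units, type-D units):
  J4: (1, 1)
  J9: (3, 1)
  J3: (3, 3)
  J2: (1, 2)
(2) UNSAFE — no complete ordering exists.
Key observation: no order helps: past J4, J2, the free pool tops out at (2, 5), below what each blocked process needs in type-C units.
The run J4, J2 cannot be extended any further. Step-by-step check:
  pool = (1, 1)
  J4 needs (1, 1) <= (1, 1) -> finishes; pool += (1, 1) = (2, 2)
  J2 needs (1, 2) <= (2, 2) -> finishes; pool += (0, 3) = (2, 5)
  J9 still needs (3, 1) but only (2, 5) is free — short on type-C units
  J3 still needs (3, 3) but only (2, 5) is free — short on type-C units
Processes that can never finish: J9 and J3.
(3) Exactly 0 of the possible complete orderings are safe sequences.
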